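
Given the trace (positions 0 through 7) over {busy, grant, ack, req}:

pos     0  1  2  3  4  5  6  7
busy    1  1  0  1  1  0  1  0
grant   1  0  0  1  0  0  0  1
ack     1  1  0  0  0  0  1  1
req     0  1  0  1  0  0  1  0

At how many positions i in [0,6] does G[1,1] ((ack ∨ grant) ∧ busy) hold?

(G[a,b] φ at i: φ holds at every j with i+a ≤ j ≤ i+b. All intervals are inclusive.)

3

Evaluate at each i in [0,6]:
  i=0: ✓ (all of [1,1])
  i=1: ✗ (fails at j=2)
  i=2: ✓ (all of [3,3])
  i=3: ✗ (fails at j=4)
  i=4: ✗ (fails at j=5)
  i=5: ✓ (all of [6,6])
  i=6: ✗ (fails at j=7)
Positions where it holds: {0, 2, 5} → 3.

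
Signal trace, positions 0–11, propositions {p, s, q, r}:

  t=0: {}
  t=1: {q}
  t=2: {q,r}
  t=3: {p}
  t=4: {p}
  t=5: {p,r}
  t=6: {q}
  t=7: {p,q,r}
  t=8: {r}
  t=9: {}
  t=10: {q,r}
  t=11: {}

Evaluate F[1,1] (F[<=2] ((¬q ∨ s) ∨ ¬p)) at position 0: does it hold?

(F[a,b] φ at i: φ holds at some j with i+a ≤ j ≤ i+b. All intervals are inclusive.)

Check F[<=2] ((¬q ∨ s) ∨ ¬p) at each j in [1,1]:
  j=1: holds (witness at 1)
Found at j=1 → formula holds.

True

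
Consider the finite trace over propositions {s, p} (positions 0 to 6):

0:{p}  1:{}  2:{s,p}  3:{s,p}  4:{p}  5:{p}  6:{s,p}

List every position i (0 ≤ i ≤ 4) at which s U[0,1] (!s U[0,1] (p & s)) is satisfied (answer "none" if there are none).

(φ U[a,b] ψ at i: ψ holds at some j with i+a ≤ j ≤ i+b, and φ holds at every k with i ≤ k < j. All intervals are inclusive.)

1, 2, 3

Evaluate at each i in [0,4]:
  i=0: ✗ (lhs fails at k=0 before rhs at j=1)
  i=1: ✓ (rhs at j=1)
  i=2: ✓ (rhs at j=2)
  i=3: ✓ (rhs at j=3)
  i=4: ✗ (lhs fails at k=4 before rhs at j=5)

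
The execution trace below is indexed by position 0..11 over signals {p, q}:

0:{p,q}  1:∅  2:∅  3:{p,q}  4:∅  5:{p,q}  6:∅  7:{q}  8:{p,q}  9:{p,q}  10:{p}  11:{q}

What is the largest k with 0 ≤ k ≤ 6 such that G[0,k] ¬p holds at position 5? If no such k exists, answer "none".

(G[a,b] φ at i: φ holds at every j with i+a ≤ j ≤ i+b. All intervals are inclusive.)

none

¬p must hold from j=5 onward; find where it first fails.
  j=5: fails → no k works.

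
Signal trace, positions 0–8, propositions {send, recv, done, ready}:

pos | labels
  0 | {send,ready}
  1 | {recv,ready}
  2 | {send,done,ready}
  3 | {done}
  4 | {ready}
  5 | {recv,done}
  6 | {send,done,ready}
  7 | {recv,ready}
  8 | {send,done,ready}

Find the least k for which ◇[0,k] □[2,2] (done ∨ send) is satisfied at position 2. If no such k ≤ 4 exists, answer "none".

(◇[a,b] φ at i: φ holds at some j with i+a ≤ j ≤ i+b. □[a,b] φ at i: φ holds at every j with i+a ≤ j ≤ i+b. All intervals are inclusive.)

Scan j = 2,3,… for □[2,2] (done ∨ send):
  j=2: fails
  j=3: holds
First hit at j=3, so smallest k = 3-2 = 1.

1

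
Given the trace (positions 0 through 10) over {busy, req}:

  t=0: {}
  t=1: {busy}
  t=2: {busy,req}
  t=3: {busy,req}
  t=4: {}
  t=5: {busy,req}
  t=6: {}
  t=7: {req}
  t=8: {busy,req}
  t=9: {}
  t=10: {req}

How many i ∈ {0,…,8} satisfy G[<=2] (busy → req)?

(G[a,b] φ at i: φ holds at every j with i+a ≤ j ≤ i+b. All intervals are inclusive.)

Evaluate at each i in [0,8]:
  i=0: ✗ (fails at j=1)
  i=1: ✗ (fails at j=1)
  i=2: ✓ (all of [2,4])
  i=3: ✓ (all of [3,5])
  i=4: ✓ (all of [4,6])
  i=5: ✓ (all of [5,7])
  i=6: ✓ (all of [6,8])
  i=7: ✓ (all of [7,9])
  i=8: ✓ (all of [8,10])
Positions where it holds: {2, 3, 4, 5, 6, 7, 8} → 7.

7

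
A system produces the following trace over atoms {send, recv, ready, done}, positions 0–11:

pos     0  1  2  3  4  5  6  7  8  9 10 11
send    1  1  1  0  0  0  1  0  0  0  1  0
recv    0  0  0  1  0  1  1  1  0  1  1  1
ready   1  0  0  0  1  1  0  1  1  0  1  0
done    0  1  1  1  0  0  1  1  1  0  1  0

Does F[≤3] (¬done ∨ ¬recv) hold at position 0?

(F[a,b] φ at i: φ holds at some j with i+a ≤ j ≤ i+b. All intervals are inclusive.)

True

Check (¬done ∨ ¬recv) at each j in [0,3]:
  j=0: true
  j=1: true
  j=2: true
  j=3: false
Found at j=0 → formula holds.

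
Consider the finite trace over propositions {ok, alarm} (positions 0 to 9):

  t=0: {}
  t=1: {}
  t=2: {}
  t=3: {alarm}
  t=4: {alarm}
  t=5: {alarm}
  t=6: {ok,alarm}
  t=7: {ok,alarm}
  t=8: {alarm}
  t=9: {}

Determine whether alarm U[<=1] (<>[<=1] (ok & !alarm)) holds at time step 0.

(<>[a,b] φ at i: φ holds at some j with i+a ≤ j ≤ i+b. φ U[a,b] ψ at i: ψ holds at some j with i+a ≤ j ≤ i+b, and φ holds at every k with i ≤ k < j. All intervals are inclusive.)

Does not hold

Need some j in [0,1] with <>[<=1] (ok & !alarm), and alarm at every k in [0,j-1].
  j=0: <>[<=1] (ok & !alarm) — fails (none in [0,1]).
  j=1: <>[<=1] (ok & !alarm) — fails (none in [1,2]).
No j in the window works → until fails.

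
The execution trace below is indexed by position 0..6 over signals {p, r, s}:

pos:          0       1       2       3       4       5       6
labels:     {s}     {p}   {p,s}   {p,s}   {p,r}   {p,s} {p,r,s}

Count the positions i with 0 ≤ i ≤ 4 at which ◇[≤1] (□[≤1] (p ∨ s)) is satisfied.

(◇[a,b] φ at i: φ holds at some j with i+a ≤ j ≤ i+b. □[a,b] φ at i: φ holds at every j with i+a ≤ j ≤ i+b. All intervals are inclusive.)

Evaluate at each i in [0,4]:
  i=0: ✓ (witness j=0)
  i=1: ✓ (witness j=1)
  i=2: ✓ (witness j=2)
  i=3: ✓ (witness j=3)
  i=4: ✓ (witness j=4)
Positions where it holds: {0, 1, 2, 3, 4} → 5.

5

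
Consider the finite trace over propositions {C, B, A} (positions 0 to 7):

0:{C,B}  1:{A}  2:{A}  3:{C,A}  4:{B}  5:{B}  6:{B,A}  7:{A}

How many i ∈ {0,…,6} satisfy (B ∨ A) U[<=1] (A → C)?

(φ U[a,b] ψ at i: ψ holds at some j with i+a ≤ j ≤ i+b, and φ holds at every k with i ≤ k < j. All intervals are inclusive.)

5

Evaluate at each i in [0,6]:
  i=0: ✓ (rhs at j=0)
  i=1: ✗ (no rhs in [1,2])
  i=2: ✓ (rhs at j=3; lhs holds on [2,2])
  i=3: ✓ (rhs at j=3)
  i=4: ✓ (rhs at j=4)
  i=5: ✓ (rhs at j=5)
  i=6: ✗ (no rhs in [6,7])
Positions where it holds: {0, 2, 3, 4, 5} → 5.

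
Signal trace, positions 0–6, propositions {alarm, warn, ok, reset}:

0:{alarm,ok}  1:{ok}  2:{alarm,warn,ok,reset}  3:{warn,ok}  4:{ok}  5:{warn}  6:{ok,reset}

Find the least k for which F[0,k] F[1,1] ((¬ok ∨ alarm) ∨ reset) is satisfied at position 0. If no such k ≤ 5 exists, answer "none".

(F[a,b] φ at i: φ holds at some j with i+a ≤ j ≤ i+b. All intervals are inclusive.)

1

Scan j = 0,1,… for F[1,1] ((¬ok ∨ alarm) ∨ reset):
  j=0: fails
  j=1: holds
First hit at j=1, so smallest k = 1-0 = 1.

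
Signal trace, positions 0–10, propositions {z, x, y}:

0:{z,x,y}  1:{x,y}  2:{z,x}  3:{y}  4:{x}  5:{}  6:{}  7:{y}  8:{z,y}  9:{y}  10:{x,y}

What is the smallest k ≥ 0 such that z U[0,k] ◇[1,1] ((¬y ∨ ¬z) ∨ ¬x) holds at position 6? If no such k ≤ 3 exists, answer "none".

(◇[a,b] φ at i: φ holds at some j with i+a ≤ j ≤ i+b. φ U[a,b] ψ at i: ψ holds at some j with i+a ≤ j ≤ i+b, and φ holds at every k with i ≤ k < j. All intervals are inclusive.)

Need earliest j ≥ 6 with ◇[1,1] ((¬y ∨ ¬z) ∨ ¬x), and z at every k in [6,j-1].
  j=6: rhs holds (empty prefix). k = 0.

0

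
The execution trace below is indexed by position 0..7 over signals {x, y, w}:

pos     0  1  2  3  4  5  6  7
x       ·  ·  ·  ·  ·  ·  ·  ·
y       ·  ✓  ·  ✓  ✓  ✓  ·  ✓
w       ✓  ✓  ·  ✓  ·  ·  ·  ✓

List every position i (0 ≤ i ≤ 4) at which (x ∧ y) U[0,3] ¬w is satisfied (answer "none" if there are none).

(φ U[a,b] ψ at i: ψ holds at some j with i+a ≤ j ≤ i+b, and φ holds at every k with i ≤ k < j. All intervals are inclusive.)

2, 4

Evaluate at each i in [0,4]:
  i=0: ✗ (lhs fails at k=0 before rhs at j=2)
  i=1: ✗ (lhs fails at k=1 before rhs at j=2)
  i=2: ✓ (rhs at j=2)
  i=3: ✗ (lhs fails at k=3 before rhs at j=4)
  i=4: ✓ (rhs at j=4)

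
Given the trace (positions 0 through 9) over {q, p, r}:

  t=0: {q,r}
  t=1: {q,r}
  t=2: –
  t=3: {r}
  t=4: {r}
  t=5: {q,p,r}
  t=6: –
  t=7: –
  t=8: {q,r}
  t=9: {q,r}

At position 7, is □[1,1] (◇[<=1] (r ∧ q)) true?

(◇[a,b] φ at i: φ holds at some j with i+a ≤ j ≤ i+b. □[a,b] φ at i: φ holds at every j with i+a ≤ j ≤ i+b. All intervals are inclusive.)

Yes

Check ◇[<=1] (r ∧ q) at every j in [8,8]:
  j=8: holds (witness at 8)
All positions satisfy it → formula holds.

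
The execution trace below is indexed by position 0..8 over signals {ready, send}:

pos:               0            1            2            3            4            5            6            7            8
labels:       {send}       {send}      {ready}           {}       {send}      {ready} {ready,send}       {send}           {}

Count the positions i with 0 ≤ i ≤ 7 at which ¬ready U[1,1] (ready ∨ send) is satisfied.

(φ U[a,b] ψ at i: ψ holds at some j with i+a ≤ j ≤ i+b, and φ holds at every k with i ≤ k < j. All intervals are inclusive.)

4

Evaluate at each i in [0,7]:
  i=0: ✓ (rhs at j=1; lhs holds on [0,0])
  i=1: ✓ (rhs at j=2; lhs holds on [1,1])
  i=2: ✗ (no rhs in [3,3])
  i=3: ✓ (rhs at j=4; lhs holds on [3,3])
  i=4: ✓ (rhs at j=5; lhs holds on [4,4])
  i=5: ✗ (lhs fails at k=5 before rhs at j=6)
  i=6: ✗ (lhs fails at k=6 before rhs at j=7)
  i=7: ✗ (no rhs in [8,8])
Positions where it holds: {0, 1, 3, 4} → 4.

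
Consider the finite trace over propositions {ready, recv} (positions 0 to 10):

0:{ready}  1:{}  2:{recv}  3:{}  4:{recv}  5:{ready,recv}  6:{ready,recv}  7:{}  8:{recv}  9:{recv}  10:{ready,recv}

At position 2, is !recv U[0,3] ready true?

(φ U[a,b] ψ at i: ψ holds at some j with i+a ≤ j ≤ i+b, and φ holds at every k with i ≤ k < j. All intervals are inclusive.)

False

Need some j in [2,5] with ready, and !recv at every k in [2,j-1].
  j=2: ready false.
  j=3: ready false.
  j=4: ready false.
  j=5: ready holds, but !recv fails at k=2 → not this j.
No j in the window works → until fails.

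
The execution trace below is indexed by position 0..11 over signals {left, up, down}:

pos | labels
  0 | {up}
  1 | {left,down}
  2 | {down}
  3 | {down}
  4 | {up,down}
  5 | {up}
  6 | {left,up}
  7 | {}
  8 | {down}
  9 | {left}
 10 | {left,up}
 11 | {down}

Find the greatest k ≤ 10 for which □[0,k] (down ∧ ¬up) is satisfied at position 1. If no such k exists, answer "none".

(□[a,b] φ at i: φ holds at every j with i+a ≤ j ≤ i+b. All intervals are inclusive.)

(down ∧ ¬up) must hold from j=1 onward; find where it first fails.
  j=1: holds
  j=2: holds
  j=3: holds
  j=4: fails
Holds on [1,3], so largest k = 2.

2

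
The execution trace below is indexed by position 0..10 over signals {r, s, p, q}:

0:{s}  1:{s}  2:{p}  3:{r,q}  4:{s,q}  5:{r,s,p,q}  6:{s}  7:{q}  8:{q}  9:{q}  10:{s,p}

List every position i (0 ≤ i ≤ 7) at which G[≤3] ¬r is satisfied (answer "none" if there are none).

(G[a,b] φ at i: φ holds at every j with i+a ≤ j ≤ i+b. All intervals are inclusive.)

6, 7

Evaluate at each i in [0,7]:
  i=0: ✗ (fails at j=3)
  i=1: ✗ (fails at j=3)
  i=2: ✗ (fails at j=3)
  i=3: ✗ (fails at j=3)
  i=4: ✗ (fails at j=5)
  i=5: ✗ (fails at j=5)
  i=6: ✓ (all of [6,9])
  i=7: ✓ (all of [7,10])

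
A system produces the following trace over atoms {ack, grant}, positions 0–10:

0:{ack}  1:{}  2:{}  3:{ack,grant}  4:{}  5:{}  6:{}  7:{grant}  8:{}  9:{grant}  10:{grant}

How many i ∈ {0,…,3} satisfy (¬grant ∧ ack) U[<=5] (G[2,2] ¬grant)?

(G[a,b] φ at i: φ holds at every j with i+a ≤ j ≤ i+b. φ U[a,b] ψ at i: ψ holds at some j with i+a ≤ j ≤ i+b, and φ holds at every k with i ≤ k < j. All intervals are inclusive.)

Evaluate at each i in [0,3]:
  i=0: ✓ (rhs at j=0)
  i=1: ✗ (lhs fails at k=1 before rhs at j=2)
  i=2: ✓ (rhs at j=2)
  i=3: ✓ (rhs at j=3)
Positions where it holds: {0, 2, 3} → 3.

3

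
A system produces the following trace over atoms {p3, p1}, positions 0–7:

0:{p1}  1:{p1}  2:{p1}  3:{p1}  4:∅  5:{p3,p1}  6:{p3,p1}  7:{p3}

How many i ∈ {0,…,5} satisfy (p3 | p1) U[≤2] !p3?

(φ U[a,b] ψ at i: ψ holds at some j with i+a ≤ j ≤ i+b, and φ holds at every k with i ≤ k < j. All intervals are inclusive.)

5

Evaluate at each i in [0,5]:
  i=0: ✓ (rhs at j=0)
  i=1: ✓ (rhs at j=1)
  i=2: ✓ (rhs at j=2)
  i=3: ✓ (rhs at j=3)
  i=4: ✓ (rhs at j=4)
  i=5: ✗ (no rhs in [5,7])
Positions where it holds: {0, 1, 2, 3, 4} → 5.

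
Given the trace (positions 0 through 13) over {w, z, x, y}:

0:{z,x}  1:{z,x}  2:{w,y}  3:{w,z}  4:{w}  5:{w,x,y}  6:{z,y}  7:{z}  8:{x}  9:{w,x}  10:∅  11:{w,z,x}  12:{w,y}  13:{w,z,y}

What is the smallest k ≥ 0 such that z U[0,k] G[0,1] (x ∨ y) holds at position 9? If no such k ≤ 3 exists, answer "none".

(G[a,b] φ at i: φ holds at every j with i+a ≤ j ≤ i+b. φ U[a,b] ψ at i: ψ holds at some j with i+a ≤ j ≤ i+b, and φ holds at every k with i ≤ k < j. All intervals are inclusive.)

none

Need earliest j ≥ 9 with G[0,1] (x ∨ y), and z at every k in [9,j-1].
  j=9: rhs fails.
  j=10: rhs fails.
  j=11: rhs holds but lhs fails at k=9.
  j=12: rhs holds but lhs fails at k=9.
No witness within the range → none.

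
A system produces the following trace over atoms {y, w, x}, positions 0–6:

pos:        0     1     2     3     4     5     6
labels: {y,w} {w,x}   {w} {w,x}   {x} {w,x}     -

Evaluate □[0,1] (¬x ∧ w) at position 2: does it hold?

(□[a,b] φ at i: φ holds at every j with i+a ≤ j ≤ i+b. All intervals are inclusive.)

False

Check (¬x ∧ w) at every j in [2,3]:
  j=2: true
  j=3: false
Fails at j=3 → formula fails.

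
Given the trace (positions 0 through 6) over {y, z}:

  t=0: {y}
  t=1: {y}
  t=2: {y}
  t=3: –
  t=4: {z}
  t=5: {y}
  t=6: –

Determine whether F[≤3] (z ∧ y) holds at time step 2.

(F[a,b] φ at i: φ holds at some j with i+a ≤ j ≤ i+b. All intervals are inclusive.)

Does not hold

Check (z ∧ y) at each j in [2,5]:
  j=2: false
  j=3: false
  j=4: false
  j=5: false
No position in the window satisfies it → formula fails.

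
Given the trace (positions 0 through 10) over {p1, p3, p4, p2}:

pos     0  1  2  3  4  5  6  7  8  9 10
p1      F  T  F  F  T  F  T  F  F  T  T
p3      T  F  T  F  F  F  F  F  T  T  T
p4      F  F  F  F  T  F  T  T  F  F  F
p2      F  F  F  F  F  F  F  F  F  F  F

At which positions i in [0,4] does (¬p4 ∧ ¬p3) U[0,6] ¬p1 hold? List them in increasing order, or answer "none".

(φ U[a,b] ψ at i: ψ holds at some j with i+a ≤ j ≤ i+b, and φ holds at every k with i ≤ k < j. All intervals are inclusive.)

0, 1, 2, 3

Evaluate at each i in [0,4]:
  i=0: ✓ (rhs at j=0)
  i=1: ✓ (rhs at j=2; lhs holds on [1,1])
  i=2: ✓ (rhs at j=2)
  i=3: ✓ (rhs at j=3)
  i=4: ✗ (lhs fails at k=4 before rhs at j=5)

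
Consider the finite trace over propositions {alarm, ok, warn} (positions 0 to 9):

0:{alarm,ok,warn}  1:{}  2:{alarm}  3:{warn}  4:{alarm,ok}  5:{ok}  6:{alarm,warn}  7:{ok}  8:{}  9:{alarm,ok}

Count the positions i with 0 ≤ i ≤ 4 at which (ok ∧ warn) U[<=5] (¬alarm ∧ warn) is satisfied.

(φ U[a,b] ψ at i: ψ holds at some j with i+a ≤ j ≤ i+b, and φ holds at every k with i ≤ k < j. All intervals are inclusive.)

1

Evaluate at each i in [0,4]:
  i=0: ✗ (lhs fails at k=1 before rhs at j=3)
  i=1: ✗ (lhs fails at k=1 before rhs at j=3)
  i=2: ✗ (lhs fails at k=2 before rhs at j=3)
  i=3: ✓ (rhs at j=3)
  i=4: ✗ (no rhs in [4,9])
Positions where it holds: {3} → 1.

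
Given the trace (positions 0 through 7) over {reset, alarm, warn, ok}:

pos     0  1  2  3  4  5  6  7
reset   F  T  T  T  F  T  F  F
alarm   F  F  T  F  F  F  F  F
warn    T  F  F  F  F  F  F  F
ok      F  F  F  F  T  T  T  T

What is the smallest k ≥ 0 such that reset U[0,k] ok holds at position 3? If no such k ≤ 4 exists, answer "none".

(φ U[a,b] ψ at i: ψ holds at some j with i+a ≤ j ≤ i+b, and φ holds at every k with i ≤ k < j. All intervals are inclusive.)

1

Need earliest j ≥ 3 with ok, and reset at every k in [3,j-1].
  j=3: rhs fails.
  j=4: rhs holds; lhs holds on [3,3]. k = 1.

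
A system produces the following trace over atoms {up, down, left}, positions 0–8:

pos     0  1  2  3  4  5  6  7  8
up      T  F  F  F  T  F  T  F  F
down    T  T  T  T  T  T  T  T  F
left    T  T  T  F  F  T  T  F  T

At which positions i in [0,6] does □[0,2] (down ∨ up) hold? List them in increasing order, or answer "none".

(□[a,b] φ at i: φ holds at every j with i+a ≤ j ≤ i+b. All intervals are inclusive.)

Evaluate at each i in [0,6]:
  i=0: ✓ (all of [0,2])
  i=1: ✓ (all of [1,3])
  i=2: ✓ (all of [2,4])
  i=3: ✓ (all of [3,5])
  i=4: ✓ (all of [4,6])
  i=5: ✓ (all of [5,7])
  i=6: ✗ (fails at j=8)

0, 1, 2, 3, 4, 5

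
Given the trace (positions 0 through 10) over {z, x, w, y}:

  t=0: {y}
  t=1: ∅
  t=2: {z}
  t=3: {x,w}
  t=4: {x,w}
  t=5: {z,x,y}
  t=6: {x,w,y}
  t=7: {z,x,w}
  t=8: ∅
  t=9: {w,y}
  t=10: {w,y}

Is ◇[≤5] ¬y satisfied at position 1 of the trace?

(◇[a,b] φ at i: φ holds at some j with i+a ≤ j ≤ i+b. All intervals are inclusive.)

Check ¬y at each j in [1,6]:
  j=1: true
  j=2: true
  j=3: true
  j=4: true
  j=5: false
  j=6: false
Found at j=1 → formula holds.

Yes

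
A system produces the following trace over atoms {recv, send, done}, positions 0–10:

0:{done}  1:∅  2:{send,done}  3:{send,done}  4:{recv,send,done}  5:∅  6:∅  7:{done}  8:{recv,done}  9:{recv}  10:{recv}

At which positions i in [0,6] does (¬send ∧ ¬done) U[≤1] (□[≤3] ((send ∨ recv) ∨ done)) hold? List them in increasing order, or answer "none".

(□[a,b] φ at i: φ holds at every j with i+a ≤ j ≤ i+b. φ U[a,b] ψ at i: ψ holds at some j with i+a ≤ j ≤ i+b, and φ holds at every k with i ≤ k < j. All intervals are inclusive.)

Evaluate at each i in [0,6]:
  i=0: ✗ (no rhs in [0,1])
  i=1: ✗ (no rhs in [1,2])
  i=2: ✗ (no rhs in [2,3])
  i=3: ✗ (no rhs in [3,4])
  i=4: ✗ (no rhs in [4,5])
  i=5: ✗ (no rhs in [5,6])
  i=6: ✓ (rhs at j=7; lhs holds on [6,6])

6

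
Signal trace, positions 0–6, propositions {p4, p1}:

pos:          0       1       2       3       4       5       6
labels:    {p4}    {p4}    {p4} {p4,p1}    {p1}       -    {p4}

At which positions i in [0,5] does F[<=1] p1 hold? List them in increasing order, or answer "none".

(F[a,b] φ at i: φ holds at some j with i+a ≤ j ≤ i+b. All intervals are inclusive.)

2, 3, 4

Evaluate at each i in [0,5]:
  i=0: ✗ (none in [0,1])
  i=1: ✗ (none in [1,2])
  i=2: ✓ (witness j=3)
  i=3: ✓ (witness j=3)
  i=4: ✓ (witness j=4)
  i=5: ✗ (none in [5,6])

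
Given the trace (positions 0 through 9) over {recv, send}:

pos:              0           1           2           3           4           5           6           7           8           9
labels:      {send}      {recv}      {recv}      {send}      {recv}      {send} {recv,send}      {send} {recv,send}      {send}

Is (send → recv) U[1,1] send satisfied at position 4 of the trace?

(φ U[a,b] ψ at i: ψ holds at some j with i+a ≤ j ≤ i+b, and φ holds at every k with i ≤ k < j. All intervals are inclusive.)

Holds

Need some j in [5,5] with send, and (send → recv) at every k in [4,j-1].
  j=5: send holds; (send → recv) holds at every k in [4,4] → satisfied.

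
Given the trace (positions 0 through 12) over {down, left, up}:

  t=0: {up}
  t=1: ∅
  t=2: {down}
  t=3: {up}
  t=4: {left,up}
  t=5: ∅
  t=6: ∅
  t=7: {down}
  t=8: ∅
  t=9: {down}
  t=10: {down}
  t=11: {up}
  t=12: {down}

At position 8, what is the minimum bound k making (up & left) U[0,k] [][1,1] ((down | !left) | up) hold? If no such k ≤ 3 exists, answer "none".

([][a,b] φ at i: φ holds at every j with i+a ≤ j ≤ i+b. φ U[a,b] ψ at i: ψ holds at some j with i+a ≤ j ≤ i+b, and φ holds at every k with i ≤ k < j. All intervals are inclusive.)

Need earliest j ≥ 8 with [][1,1] ((down | !left) | up), and (up & left) at every k in [8,j-1].
  j=8: rhs holds (empty prefix). k = 0.

0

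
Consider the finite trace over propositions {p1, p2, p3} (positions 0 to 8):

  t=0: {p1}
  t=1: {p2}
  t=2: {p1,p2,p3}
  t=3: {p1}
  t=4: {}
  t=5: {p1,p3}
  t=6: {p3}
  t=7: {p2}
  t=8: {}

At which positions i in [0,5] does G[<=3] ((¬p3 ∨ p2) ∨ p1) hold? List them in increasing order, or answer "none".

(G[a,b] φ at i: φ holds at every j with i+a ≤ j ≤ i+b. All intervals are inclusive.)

Evaluate at each i in [0,5]:
  i=0: ✓ (all of [0,3])
  i=1: ✓ (all of [1,4])
  i=2: ✓ (all of [2,5])
  i=3: ✗ (fails at j=6)
  i=4: ✗ (fails at j=6)
  i=5: ✗ (fails at j=6)

0, 1, 2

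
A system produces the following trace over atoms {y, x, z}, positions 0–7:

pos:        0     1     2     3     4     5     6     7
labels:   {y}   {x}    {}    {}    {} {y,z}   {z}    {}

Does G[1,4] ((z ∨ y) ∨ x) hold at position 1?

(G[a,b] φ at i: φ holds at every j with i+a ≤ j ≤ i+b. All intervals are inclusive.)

No

Check ((z ∨ y) ∨ x) at every j in [2,5]:
  j=2: false
  j=3: false
  j=4: false
  j=5: true
Fails at j=2 → formula fails.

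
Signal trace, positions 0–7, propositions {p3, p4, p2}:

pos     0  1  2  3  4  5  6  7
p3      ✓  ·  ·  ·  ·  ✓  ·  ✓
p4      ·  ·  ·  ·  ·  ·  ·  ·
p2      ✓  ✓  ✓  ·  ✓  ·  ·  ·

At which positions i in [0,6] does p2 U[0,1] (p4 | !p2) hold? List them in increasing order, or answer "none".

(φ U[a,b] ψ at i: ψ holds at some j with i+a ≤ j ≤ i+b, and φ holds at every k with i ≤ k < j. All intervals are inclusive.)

2, 3, 4, 5, 6

Evaluate at each i in [0,6]:
  i=0: ✗ (no rhs in [0,1])
  i=1: ✗ (no rhs in [1,2])
  i=2: ✓ (rhs at j=3; lhs holds on [2,2])
  i=3: ✓ (rhs at j=3)
  i=4: ✓ (rhs at j=5; lhs holds on [4,4])
  i=5: ✓ (rhs at j=5)
  i=6: ✓ (rhs at j=6)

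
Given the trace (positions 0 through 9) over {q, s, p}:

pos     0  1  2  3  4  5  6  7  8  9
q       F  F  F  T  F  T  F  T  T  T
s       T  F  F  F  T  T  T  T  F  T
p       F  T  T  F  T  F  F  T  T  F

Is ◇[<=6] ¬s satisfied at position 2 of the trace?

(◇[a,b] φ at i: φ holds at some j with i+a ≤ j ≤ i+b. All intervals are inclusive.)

True

Check ¬s at each j in [2,8]:
  j=2: true
  j=3: true
  j=4: false
  j=5: false
  j=6: false
  j=7: false
  j=8: true
Found at j=2 → formula holds.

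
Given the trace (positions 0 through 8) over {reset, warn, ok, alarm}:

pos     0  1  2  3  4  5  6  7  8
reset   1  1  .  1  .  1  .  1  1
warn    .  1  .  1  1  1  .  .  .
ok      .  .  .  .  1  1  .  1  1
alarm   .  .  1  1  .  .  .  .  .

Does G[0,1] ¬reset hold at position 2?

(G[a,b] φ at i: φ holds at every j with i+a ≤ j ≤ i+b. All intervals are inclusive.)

False

Check ¬reset at every j in [2,3]:
  j=2: true
  j=3: false
Fails at j=3 → formula fails.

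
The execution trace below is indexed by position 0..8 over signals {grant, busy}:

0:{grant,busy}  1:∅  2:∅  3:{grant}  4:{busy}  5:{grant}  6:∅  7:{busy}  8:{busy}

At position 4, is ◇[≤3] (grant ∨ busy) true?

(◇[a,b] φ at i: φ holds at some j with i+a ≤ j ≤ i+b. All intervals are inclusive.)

Holds

Check (grant ∨ busy) at each j in [4,7]:
  j=4: true
  j=5: true
  j=6: false
  j=7: true
Found at j=4 → formula holds.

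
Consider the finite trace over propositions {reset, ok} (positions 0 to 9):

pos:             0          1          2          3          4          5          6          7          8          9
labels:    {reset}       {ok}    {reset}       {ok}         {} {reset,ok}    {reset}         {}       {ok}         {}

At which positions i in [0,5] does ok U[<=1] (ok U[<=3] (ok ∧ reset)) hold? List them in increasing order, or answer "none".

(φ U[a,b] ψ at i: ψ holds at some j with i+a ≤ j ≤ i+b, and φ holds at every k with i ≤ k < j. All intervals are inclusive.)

Evaluate at each i in [0,5]:
  i=0: ✗ (no rhs in [0,1])
  i=1: ✗ (no rhs in [1,2])
  i=2: ✗ (no rhs in [2,3])
  i=3: ✗ (no rhs in [3,4])
  i=4: ✗ (lhs fails at k=4 before rhs at j=5)
  i=5: ✓ (rhs at j=5)

5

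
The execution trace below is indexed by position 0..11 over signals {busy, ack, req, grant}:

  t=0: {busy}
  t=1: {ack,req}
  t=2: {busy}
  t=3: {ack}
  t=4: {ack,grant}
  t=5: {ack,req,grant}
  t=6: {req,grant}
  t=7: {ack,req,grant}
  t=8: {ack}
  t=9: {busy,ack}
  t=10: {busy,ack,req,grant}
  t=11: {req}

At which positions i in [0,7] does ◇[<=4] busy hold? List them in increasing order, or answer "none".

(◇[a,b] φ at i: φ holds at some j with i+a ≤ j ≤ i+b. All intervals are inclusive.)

Evaluate at each i in [0,7]:
  i=0: ✓ (witness j=0)
  i=1: ✓ (witness j=2)
  i=2: ✓ (witness j=2)
  i=3: ✗ (none in [3,7])
  i=4: ✗ (none in [4,8])
  i=5: ✓ (witness j=9)
  i=6: ✓ (witness j=9)
  i=7: ✓ (witness j=9)

0, 1, 2, 5, 6, 7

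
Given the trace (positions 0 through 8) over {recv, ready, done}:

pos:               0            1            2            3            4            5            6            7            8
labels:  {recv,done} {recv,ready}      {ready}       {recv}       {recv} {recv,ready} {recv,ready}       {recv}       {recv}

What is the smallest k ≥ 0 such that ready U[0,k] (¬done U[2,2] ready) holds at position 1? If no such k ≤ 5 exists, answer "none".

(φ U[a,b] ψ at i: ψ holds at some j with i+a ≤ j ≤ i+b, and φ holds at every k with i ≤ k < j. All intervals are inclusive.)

Need earliest j ≥ 1 with (¬done U[2,2] ready), and ready at every k in [1,j-1].
  j=1: rhs fails.
  j=2: rhs fails.
  j=3: rhs holds; lhs holds on [1,2]. k = 2.

2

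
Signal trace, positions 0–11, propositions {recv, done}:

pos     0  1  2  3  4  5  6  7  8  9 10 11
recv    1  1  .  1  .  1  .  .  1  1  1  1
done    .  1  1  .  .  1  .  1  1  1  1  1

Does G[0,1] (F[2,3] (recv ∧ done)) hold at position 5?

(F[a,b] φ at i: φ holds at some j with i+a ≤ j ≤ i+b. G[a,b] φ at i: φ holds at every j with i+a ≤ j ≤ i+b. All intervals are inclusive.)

True

Check F[2,3] (recv ∧ done) at every j in [5,6]:
  j=5: holds (witness at 8)
  j=6: holds (witness at 8)
All positions satisfy it → formula holds.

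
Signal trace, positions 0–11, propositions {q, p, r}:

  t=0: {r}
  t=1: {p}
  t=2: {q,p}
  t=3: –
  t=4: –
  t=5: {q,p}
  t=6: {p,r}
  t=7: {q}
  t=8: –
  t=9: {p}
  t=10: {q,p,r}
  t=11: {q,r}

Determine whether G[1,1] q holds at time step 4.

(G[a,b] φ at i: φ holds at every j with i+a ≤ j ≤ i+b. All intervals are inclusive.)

Check q at every j in [5,5]:
  j=5: true
All positions satisfy it → formula holds.

True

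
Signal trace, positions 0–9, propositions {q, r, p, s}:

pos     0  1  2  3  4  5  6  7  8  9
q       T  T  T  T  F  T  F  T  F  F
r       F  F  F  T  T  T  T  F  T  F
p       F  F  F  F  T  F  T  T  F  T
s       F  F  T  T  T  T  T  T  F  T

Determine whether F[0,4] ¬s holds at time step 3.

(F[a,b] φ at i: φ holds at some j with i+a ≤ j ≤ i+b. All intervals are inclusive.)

False

Check ¬s at each j in [3,7]:
  j=3: false
  j=4: false
  j=5: false
  j=6: false
  j=7: false
No position in the window satisfies it → formula fails.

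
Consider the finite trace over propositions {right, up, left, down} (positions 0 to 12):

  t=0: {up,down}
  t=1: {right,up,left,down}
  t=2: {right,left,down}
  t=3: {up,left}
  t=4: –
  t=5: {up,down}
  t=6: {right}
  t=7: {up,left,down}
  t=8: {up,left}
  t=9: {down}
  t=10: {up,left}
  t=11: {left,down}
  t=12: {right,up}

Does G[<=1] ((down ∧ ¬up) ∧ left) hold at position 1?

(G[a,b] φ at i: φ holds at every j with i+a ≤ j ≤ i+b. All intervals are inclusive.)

No

Check ((down ∧ ¬up) ∧ left) at every j in [1,2]:
  j=1: false
  j=2: true
Fails at j=1 → formula fails.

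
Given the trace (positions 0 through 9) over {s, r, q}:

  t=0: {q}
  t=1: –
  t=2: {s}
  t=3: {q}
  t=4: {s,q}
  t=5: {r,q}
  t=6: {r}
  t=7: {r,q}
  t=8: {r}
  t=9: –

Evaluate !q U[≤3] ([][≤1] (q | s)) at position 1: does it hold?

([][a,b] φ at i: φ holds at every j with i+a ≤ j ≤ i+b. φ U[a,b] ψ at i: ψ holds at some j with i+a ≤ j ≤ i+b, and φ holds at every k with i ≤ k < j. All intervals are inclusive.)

Need some j in [1,4] with [][≤1] (q | s), and !q at every k in [1,j-1].
  j=1: [][≤1] (q | s) — fails at 1.
  j=2: [][≤1] (q | s) holds; !q holds at every k in [1,1] → satisfied.

Yes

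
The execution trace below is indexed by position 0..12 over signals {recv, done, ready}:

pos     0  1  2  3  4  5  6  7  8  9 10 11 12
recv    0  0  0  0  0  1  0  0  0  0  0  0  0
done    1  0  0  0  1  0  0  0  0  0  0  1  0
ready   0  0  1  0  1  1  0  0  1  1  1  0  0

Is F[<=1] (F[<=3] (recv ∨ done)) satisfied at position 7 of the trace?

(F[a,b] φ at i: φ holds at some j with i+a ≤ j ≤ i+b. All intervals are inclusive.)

Holds

Check F[<=3] (recv ∨ done) at each j in [7,8]:
  j=7: fails (none in [7,10])
  j=8: holds (witness at 11)
Found at j=8 → formula holds.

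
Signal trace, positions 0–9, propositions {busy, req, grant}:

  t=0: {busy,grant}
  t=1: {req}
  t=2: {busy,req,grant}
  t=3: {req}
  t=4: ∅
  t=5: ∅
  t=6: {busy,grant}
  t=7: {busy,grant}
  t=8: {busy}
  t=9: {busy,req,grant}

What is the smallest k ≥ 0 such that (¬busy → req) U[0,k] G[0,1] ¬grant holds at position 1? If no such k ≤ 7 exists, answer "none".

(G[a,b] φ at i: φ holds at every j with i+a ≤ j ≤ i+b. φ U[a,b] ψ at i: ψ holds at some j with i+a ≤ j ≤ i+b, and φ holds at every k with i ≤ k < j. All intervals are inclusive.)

2

Need earliest j ≥ 1 with G[0,1] ¬grant, and (¬busy → req) at every k in [1,j-1].
  j=1: rhs fails.
  j=2: rhs fails.
  j=3: rhs holds; lhs holds on [1,2]. k = 2.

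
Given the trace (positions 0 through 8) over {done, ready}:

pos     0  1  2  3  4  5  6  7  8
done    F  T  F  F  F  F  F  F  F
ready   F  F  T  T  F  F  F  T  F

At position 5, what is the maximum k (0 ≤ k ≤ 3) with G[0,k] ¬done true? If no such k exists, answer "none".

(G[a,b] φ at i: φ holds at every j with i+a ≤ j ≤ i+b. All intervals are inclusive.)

3

¬done must hold from j=5 onward; find where it first fails.
  j=5: holds
  j=6: holds
  j=7: holds
  j=8: holds
Holds through j=8; largest k = 3.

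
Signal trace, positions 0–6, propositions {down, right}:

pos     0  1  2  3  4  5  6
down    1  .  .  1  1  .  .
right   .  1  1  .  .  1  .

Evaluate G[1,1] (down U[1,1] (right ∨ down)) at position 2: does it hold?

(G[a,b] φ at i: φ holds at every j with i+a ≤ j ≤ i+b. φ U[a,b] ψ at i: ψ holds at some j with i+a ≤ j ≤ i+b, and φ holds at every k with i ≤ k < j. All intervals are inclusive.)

Check (down U[1,1] (right ∨ down)) at every j in [3,3]:
  j=3: holds
All positions satisfy it → formula holds.

True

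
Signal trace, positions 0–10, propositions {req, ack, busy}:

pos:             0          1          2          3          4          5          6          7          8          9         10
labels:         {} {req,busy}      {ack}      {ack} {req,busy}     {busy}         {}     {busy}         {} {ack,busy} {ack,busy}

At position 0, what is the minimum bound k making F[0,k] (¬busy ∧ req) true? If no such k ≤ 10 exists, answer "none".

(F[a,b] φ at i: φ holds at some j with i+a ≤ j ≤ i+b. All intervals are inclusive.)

none

Scan j = 0,1,… for (¬busy ∧ req):
  j=0: fails
  j=1: fails
  j=2: fails
  j=3: fails
  j=4: fails
  j=5: fails
  j=6: fails
  j=7: fails
  j=8: fails
  j=9: fails
  j=10: fails
No j in [0,10] satisfies it → none.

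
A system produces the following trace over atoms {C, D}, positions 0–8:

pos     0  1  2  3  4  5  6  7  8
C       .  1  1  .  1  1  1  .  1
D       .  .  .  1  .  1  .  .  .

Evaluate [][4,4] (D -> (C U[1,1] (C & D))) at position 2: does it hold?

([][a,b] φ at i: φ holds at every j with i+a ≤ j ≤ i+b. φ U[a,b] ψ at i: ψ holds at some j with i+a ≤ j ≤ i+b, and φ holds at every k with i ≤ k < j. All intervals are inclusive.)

Holds

Check (D -> (C U[1,1] (C & D))) at every j in [6,6]:
  j=6: antecedent false → ✓
All positions satisfy it → formula holds.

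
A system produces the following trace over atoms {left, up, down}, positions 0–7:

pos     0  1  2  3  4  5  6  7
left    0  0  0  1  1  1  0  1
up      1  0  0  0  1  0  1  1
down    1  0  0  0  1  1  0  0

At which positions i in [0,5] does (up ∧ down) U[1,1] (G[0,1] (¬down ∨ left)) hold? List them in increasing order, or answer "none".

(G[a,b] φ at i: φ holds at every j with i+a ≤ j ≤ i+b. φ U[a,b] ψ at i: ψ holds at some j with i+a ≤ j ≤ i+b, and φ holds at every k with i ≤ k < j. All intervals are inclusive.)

Evaluate at each i in [0,5]:
  i=0: ✓ (rhs at j=1; lhs holds on [0,0])
  i=1: ✗ (lhs fails at k=1 before rhs at j=2)
  i=2: ✗ (lhs fails at k=2 before rhs at j=3)
  i=3: ✗ (lhs fails at k=3 before rhs at j=4)
  i=4: ✓ (rhs at j=5; lhs holds on [4,4])
  i=5: ✗ (lhs fails at k=5 before rhs at j=6)

0, 4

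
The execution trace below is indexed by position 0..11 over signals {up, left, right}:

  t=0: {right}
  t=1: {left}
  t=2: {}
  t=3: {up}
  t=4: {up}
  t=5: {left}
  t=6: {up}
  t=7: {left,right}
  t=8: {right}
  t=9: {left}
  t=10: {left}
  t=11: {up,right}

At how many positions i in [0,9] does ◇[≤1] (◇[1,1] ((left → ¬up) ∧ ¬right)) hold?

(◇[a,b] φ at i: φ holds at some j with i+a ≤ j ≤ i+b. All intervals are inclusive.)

Evaluate at each i in [0,9]:
  i=0: ✓ (witness j=0)
  i=1: ✓ (witness j=1)
  i=2: ✓ (witness j=2)
  i=3: ✓ (witness j=3)
  i=4: ✓ (witness j=4)
  i=5: ✓ (witness j=5)
  i=6: ✗ (none in [6,7])
  i=7: ✓ (witness j=8)
  i=8: ✓ (witness j=8)
  i=9: ✓ (witness j=9)
Positions where it holds: {0, 1, 2, 3, 4, 5, 7, 8, 9} → 9.

9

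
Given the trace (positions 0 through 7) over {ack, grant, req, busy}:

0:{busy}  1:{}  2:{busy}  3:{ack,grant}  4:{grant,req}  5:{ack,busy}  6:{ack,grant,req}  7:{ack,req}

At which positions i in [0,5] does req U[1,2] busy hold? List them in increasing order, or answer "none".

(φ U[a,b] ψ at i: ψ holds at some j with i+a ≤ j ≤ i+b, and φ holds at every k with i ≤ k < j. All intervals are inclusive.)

Evaluate at each i in [0,5]:
  i=0: ✗ (lhs fails at k=0 before rhs at j=2)
  i=1: ✗ (lhs fails at k=1 before rhs at j=2)
  i=2: ✗ (no rhs in [3,4])
  i=3: ✗ (lhs fails at k=3 before rhs at j=5)
  i=4: ✓ (rhs at j=5; lhs holds on [4,4])
  i=5: ✗ (no rhs in [6,7])

4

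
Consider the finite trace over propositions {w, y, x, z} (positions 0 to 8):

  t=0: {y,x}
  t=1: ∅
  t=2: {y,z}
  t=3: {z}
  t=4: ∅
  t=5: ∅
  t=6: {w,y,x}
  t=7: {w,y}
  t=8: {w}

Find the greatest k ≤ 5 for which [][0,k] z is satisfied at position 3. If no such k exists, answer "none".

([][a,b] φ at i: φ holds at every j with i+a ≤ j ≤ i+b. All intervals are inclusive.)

0

z must hold from j=3 onward; find where it first fails.
  j=3: holds
  j=4: fails
Holds on [3,3], so largest k = 0.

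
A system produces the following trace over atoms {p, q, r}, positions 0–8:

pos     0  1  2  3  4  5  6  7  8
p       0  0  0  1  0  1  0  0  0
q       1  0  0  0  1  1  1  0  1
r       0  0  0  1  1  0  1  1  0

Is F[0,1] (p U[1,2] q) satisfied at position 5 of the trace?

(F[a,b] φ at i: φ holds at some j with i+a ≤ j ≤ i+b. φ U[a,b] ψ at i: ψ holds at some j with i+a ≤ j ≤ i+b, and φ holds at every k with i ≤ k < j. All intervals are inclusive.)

Yes

Check (p U[1,2] q) at each j in [5,6]:
  j=5: holds
  j=6: fails
Found at j=5 → formula holds.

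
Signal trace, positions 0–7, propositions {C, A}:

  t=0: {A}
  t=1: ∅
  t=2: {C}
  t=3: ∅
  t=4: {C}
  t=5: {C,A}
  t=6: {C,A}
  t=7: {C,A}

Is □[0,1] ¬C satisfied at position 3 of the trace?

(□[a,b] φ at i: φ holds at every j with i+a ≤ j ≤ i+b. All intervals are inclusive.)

False

Check ¬C at every j in [3,4]:
  j=3: true
  j=4: false
Fails at j=4 → formula fails.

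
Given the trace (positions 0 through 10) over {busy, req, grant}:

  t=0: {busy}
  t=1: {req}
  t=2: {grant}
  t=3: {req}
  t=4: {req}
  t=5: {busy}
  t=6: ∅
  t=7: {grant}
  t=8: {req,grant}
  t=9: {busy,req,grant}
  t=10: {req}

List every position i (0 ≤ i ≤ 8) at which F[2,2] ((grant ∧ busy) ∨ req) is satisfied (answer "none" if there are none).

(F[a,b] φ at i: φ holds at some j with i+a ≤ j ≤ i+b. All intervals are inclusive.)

1, 2, 6, 7, 8

Evaluate at each i in [0,8]:
  i=0: ✗ (none in [2,2])
  i=1: ✓ (witness j=3)
  i=2: ✓ (witness j=4)
  i=3: ✗ (none in [5,5])
  i=4: ✗ (none in [6,6])
  i=5: ✗ (none in [7,7])
  i=6: ✓ (witness j=8)
  i=7: ✓ (witness j=9)
  i=8: ✓ (witness j=10)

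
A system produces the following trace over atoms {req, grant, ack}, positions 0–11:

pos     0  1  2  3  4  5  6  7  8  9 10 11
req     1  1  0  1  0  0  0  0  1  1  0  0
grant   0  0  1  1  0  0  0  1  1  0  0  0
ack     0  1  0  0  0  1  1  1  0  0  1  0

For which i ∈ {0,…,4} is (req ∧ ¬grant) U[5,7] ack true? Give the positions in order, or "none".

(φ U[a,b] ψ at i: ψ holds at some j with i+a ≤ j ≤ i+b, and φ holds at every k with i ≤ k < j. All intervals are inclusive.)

none

Evaluate at each i in [0,4]:
  i=0: ✗ (lhs fails at k=2 before rhs at j=5)
  i=1: ✗ (lhs fails at k=2 before rhs at j=6)
  i=2: ✗ (lhs fails at k=2 before rhs at j=7)
  i=3: ✗ (lhs fails at k=3 before rhs at j=10)
  i=4: ✗ (lhs fails at k=4 before rhs at j=10)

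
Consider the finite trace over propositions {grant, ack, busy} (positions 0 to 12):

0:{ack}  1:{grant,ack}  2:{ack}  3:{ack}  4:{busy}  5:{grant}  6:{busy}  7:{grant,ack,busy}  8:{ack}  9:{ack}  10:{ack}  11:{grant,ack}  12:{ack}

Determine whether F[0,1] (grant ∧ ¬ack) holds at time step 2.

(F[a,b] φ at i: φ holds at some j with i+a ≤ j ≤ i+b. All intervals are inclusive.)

Check (grant ∧ ¬ack) at each j in [2,3]:
  j=2: false
  j=3: false
No position in the window satisfies it → formula fails.

No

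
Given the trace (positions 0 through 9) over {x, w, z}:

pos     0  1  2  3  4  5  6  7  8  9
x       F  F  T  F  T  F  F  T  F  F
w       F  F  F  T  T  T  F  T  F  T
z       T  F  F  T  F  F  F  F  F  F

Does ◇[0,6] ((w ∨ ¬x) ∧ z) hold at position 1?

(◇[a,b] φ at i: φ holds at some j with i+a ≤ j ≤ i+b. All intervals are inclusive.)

True

Check ((w ∨ ¬x) ∧ z) at each j in [1,7]:
  j=1: false
  j=2: false
  j=3: true
  j=4: false
  j=5: false
  j=6: false
  j=7: false
Found at j=3 → formula holds.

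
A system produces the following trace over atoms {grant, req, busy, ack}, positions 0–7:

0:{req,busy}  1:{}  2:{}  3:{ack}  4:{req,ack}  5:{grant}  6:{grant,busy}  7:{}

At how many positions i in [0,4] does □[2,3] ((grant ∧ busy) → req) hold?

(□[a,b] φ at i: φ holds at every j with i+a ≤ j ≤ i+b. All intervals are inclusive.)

3

Evaluate at each i in [0,4]:
  i=0: ✓ (all of [2,3])
  i=1: ✓ (all of [3,4])
  i=2: ✓ (all of [4,5])
  i=3: ✗ (fails at j=6)
  i=4: ✗ (fails at j=6)
Positions where it holds: {0, 1, 2} → 3.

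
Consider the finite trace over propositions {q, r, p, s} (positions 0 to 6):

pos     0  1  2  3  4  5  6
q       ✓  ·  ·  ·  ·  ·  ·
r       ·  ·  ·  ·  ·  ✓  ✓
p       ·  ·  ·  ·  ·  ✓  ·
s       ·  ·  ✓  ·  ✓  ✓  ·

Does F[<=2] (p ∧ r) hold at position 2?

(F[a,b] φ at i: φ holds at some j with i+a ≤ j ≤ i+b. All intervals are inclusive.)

No

Check (p ∧ r) at each j in [2,4]:
  j=2: false
  j=3: false
  j=4: false
No position in the window satisfies it → formula fails.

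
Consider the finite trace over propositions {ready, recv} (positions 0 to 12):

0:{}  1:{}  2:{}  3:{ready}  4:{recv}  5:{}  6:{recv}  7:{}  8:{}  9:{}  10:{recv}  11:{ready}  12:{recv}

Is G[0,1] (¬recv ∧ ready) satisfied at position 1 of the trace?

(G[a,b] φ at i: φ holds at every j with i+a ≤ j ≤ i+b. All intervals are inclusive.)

Does not hold

Check (¬recv ∧ ready) at every j in [1,2]:
  j=1: false
  j=2: false
Fails at j=1 → formula fails.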